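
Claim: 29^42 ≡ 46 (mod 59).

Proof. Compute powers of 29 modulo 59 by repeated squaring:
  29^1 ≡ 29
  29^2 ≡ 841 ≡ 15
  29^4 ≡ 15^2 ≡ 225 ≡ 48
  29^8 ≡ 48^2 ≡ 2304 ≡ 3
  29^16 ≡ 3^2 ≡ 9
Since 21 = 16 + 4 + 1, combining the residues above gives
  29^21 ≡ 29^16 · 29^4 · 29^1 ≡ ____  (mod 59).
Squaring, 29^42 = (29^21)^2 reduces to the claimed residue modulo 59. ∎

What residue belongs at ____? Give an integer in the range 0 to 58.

20

Multiply the listed residues: 9 · 48 · 29 = 432 → 12528.
Reducing modulo 59: 12528 = 212·59 + 20, so 29^21 ≡ 20.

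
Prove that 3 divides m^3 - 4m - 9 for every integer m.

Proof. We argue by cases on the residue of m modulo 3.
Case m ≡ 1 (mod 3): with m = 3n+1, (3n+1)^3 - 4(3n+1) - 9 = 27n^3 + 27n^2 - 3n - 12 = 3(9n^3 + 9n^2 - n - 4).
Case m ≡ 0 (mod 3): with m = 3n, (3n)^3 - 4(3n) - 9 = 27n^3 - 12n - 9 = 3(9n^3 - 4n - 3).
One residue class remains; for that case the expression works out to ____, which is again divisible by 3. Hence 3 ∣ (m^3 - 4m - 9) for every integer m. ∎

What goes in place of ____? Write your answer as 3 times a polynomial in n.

3(9n^3 + 18n^2 + 8n - 3)

The residues treated are {1, 0}, so the missing case is m ≡ 2 (mod 3); write m = 3n+2.
Then (3n+2)^3 - 4(3n+2) - 9 = 27n^3 + 54n^2 + 24n - 9 = 3(9n^3 + 18n^2 + 8n - 3).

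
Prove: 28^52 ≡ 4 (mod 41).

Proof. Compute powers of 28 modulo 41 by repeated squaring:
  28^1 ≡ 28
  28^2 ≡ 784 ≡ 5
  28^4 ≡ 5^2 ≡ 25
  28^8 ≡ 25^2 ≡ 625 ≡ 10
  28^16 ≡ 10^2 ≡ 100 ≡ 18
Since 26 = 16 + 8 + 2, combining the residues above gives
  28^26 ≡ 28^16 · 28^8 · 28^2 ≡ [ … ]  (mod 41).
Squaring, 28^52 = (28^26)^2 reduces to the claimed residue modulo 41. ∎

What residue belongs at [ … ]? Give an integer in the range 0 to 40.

Multiply the listed residues: 18 · 10 · 5 = 180 → 900.
Reducing modulo 41: 900 = 21·41 + 39, so 28^26 ≡ 39.

39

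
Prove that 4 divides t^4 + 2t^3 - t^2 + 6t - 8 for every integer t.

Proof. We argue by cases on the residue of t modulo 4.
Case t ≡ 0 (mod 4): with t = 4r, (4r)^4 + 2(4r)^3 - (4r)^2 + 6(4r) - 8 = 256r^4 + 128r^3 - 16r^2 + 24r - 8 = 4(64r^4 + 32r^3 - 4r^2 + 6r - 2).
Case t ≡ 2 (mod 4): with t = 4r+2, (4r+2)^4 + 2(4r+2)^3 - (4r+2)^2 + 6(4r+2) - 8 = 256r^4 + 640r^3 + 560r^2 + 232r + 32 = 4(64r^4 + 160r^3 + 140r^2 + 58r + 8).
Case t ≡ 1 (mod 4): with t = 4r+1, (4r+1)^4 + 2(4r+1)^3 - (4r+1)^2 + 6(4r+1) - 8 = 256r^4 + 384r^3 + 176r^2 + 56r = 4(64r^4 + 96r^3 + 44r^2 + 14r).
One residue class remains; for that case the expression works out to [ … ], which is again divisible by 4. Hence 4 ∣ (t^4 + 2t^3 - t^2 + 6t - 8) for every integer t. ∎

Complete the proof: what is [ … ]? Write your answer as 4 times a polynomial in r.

4(64r^4 + 224r^3 + 284r^2 + 162r + 34)

Only t ≡ 3 (mod 4) is unaccounted for. Put t = 4r+3:
(4r+3)^4 + 2(4r+3)^3 - (4r+3)^2 + 6(4r+3) - 8 expands to 256r^4 + 896r^3 + 1136r^2 + 648r + 136,
and factoring out 4 leaves 4(64r^4 + 224r^3 + 284r^2 + 162r + 34).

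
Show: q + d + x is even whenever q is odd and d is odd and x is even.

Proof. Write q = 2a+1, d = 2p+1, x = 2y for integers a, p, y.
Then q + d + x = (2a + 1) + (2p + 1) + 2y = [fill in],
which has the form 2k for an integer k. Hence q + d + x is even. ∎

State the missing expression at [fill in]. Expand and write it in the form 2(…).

2(a + p + y + 1)

Expanding: (2a + 1) + (2p + 1) + 2y = 2a + 2p + 2y + 2.
Every term is even; pulling out the factor of 2 gives 2(a + p + y + 1).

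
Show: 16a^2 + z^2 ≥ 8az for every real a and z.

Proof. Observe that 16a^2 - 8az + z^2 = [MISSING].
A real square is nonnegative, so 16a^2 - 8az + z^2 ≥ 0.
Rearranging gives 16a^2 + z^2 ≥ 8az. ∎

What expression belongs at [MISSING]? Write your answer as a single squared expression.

The leading and trailing coefficients are 4^2 and 1^2, and 8 = 2·4·1, so the trinomial is (4a - z)^2.
Hence 16a^2 - 8az + z^2 ≥ 0.

(4a - z)^2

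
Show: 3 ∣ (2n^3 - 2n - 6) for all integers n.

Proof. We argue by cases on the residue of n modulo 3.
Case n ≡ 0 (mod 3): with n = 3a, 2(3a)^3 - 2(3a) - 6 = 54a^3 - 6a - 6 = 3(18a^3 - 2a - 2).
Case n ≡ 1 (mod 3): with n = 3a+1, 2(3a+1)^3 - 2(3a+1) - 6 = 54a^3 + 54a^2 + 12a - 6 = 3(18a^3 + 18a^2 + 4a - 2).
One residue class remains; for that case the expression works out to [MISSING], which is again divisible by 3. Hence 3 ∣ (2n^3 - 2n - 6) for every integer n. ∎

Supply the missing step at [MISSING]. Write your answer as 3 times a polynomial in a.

The residues treated are {0, 1}, so the missing case is n ≡ 2 (mod 3); write n = 3a+2.
Then 2(3a+2)^3 - 2(3a+2) - 6 = 54a^3 + 108a^2 + 66a + 6 = 3(18a^3 + 36a^2 + 22a + 2).

3(18a^3 + 36a^2 + 22a + 2)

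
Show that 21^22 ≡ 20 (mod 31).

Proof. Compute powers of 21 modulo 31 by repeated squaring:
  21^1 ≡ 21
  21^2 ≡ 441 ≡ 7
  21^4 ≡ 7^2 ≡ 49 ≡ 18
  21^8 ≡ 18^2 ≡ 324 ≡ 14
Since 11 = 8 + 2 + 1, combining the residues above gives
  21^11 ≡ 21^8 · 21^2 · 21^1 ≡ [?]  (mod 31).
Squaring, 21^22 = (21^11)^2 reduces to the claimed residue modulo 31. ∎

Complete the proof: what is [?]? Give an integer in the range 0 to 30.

Multiply the listed residues: 14 · 7 · 21 = 98 → 2058.
Reducing modulo 31: 2058 = 66·31 + 12, so 21^11 ≡ 12.

12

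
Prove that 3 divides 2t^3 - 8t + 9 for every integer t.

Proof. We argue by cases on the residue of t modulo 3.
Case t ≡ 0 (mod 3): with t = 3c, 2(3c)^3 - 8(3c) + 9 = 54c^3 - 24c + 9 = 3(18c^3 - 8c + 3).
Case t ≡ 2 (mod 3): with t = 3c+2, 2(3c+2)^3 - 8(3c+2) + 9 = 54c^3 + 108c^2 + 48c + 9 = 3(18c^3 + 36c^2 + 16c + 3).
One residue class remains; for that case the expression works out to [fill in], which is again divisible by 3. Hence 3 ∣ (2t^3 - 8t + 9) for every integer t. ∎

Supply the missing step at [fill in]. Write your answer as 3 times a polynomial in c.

3(18c^3 + 18c^2 - 2c + 1)

Only t ≡ 1 (mod 3) is unaccounted for. Put t = 3c+1:
2(3c+1)^3 - 8(3c+1) + 9 expands to 54c^3 + 54c^2 - 6c + 3,
and factoring out 3 leaves 3(18c^3 + 18c^2 - 2c + 1).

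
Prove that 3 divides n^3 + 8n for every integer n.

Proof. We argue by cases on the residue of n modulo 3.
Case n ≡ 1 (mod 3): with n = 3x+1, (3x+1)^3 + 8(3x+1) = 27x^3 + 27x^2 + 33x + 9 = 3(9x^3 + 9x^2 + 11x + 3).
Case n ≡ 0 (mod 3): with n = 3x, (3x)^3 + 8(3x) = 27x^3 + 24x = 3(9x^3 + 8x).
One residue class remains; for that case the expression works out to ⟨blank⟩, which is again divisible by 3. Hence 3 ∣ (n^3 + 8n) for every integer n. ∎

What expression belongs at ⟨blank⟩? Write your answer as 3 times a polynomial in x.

The residues treated are {1, 0}, so the missing case is n ≡ 2 (mod 3); write n = 3x+2.
Then (3x+2)^3 + 8(3x+2) = 27x^3 + 54x^2 + 60x + 24 = 3(9x^3 + 18x^2 + 20x + 8).

3(9x^3 + 18x^2 + 20x + 8)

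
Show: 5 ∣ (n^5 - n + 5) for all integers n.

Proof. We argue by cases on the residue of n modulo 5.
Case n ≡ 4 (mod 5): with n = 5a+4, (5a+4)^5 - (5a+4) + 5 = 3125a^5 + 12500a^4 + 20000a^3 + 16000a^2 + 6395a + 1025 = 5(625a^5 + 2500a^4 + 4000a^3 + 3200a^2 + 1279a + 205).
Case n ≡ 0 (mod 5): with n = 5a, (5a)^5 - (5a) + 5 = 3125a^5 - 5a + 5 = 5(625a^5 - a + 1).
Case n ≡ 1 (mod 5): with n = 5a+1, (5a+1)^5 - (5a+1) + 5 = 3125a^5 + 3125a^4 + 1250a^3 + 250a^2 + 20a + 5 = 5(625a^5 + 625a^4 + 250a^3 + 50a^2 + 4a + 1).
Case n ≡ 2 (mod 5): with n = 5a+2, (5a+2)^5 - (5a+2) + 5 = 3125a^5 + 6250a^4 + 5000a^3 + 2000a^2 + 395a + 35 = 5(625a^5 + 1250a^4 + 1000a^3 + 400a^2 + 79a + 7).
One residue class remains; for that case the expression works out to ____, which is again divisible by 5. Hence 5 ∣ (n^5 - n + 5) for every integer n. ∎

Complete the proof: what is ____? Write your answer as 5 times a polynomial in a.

The residues treated are {4, 0, 1, 2}, so the missing case is n ≡ 3 (mod 5); write n = 5a+3.
Then (5a+3)^5 - (5a+3) + 5 = 3125a^5 + 9375a^4 + 11250a^3 + 6750a^2 + 2020a + 245 = 5(625a^5 + 1875a^4 + 2250a^3 + 1350a^2 + 404a + 49).

5(625a^5 + 1875a^4 + 2250a^3 + 1350a^2 + 404a + 49)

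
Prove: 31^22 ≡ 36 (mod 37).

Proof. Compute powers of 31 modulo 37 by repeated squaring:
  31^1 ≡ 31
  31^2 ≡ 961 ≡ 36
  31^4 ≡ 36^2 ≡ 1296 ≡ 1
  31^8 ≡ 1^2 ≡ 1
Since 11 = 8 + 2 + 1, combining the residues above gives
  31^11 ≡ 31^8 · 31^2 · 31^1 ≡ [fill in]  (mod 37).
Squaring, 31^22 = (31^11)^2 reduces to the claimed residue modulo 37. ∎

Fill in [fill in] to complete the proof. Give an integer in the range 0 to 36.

Multiply the listed residues: 1 · 36 · 31 = 36 → 1116.
Reducing modulo 37: 1116 = 30·37 + 6, so 31^11 ≡ 6.

6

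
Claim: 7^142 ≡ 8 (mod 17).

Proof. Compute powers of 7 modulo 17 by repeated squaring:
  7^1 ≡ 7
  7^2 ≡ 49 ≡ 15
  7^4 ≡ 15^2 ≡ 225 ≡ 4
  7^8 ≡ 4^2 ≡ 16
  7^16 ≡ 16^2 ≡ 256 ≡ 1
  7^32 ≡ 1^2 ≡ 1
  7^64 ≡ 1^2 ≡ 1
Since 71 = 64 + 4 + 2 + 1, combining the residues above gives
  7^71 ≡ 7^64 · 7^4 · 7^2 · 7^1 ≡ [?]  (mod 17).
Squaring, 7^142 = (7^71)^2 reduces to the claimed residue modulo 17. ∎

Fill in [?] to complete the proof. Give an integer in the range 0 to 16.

12

7^64 · 7^4 · 7^2 · 7^1 ≡ 1 · 4 · 15 · 7 = 420.
420 mod 17 = 12, so 7^71 ≡ 12 (mod 17).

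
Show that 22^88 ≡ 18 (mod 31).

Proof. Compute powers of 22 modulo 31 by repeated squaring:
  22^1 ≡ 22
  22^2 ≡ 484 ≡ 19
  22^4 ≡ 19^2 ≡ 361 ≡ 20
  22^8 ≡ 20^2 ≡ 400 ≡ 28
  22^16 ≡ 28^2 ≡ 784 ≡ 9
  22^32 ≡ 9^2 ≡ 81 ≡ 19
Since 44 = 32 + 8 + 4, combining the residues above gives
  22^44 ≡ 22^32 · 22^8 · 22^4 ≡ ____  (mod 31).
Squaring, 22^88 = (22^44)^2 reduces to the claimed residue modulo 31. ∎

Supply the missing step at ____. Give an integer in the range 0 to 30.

Multiply the listed residues: 19 · 28 · 20 = 532 → 10640.
Reducing modulo 31: 10640 = 343·31 + 7, so 22^44 ≡ 7.

7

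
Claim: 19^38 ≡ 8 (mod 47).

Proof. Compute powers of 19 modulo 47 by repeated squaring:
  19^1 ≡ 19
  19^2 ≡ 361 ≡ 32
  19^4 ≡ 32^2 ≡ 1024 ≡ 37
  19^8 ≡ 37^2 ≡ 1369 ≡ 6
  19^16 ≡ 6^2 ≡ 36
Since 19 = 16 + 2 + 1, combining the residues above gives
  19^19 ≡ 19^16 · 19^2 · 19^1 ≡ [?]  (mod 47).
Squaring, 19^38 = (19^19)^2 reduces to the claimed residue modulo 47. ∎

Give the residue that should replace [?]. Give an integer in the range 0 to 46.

33

19^16 · 19^2 · 19^1 ≡ 36 · 32 · 19 = 21888.
21888 mod 47 = 33, so 19^19 ≡ 33 (mod 47).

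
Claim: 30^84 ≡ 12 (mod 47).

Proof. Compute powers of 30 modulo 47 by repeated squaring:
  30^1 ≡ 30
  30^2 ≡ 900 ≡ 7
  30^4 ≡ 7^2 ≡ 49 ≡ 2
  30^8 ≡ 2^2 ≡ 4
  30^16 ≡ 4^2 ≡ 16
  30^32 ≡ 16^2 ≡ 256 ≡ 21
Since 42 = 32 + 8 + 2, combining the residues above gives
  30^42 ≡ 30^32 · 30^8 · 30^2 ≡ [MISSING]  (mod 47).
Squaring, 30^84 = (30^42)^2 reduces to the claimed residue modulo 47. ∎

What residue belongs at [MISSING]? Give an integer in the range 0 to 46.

Multiply the listed residues: 21 · 4 · 7 = 84 → 588.
Reducing modulo 47: 588 = 12·47 + 24, so 30^42 ≡ 24.

24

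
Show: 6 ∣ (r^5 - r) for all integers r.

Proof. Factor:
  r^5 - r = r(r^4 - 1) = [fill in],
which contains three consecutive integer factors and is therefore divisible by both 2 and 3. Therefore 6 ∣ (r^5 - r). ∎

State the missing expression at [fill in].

r^4 - 1 = (r^2 - 1)(r^2 + 1), and r^2 - 1 = (r-1)(r+1).
So r(r^4 - 1) = (r - 1)r(r + 1)(r^2 + 1).

(r - 1)r(r + 1)(r^2 + 1)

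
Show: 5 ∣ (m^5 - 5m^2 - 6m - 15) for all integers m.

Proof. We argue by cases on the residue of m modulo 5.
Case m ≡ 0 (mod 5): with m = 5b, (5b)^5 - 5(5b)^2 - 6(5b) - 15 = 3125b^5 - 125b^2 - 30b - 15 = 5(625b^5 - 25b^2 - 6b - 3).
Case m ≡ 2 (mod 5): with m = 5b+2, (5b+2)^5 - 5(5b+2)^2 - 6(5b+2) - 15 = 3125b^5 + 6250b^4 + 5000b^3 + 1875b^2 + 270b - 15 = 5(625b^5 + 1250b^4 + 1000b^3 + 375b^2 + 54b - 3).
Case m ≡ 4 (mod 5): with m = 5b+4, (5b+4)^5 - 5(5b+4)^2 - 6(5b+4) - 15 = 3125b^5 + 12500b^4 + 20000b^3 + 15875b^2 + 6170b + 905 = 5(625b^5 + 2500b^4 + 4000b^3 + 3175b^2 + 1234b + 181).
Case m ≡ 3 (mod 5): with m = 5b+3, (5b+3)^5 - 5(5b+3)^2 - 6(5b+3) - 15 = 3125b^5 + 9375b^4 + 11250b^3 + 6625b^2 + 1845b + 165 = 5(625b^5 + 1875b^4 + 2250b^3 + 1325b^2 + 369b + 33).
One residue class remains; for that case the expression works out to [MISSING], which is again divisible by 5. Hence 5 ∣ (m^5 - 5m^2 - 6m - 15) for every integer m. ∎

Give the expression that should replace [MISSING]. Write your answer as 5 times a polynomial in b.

5(625b^5 + 625b^4 + 250b^3 + 25b^2 - 11b - 5)

Only m ≡ 1 (mod 5) is unaccounted for. Put m = 5b+1:
(5b+1)^5 - 5(5b+1)^2 - 6(5b+1) - 15 expands to 3125b^5 + 3125b^4 + 1250b^3 + 125b^2 - 55b - 25,
and factoring out 5 leaves 5(625b^5 + 625b^4 + 250b^3 + 25b^2 - 11b - 5).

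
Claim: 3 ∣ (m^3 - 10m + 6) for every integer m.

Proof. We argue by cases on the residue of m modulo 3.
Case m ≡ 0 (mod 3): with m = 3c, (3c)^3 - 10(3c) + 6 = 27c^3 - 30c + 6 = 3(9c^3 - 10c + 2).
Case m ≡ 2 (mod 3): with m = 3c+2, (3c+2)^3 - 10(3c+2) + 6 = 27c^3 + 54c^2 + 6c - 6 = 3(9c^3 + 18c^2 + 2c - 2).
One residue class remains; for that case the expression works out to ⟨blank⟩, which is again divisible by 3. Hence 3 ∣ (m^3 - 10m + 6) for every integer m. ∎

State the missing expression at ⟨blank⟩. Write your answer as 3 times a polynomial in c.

3(9c^3 + 9c^2 - 7c - 1)

Only m ≡ 1 (mod 3) is unaccounted for. Put m = 3c+1:
(3c+1)^3 - 10(3c+1) + 6 expands to 27c^3 + 27c^2 - 21c - 3,
and factoring out 3 leaves 3(9c^3 + 9c^2 - 7c - 1).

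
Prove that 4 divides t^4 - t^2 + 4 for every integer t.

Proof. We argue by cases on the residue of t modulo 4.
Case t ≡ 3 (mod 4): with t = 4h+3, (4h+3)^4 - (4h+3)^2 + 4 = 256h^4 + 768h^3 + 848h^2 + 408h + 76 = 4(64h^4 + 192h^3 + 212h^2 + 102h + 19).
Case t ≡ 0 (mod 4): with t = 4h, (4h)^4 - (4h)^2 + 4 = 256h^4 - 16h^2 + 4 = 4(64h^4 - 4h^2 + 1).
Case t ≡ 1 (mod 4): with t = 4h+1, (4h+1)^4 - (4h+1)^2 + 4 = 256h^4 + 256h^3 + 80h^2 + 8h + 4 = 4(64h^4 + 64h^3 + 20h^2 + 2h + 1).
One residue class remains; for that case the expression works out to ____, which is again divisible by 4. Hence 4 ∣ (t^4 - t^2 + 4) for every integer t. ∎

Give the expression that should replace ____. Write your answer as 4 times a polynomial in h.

4(64h^4 + 128h^3 + 92h^2 + 28h + 4)

Only t ≡ 2 (mod 4) is unaccounted for. Put t = 4h+2:
(4h+2)^4 - (4h+2)^2 + 4 expands to 256h^4 + 512h^3 + 368h^2 + 112h + 16,
and factoring out 4 leaves 4(64h^4 + 128h^3 + 92h^2 + 28h + 4).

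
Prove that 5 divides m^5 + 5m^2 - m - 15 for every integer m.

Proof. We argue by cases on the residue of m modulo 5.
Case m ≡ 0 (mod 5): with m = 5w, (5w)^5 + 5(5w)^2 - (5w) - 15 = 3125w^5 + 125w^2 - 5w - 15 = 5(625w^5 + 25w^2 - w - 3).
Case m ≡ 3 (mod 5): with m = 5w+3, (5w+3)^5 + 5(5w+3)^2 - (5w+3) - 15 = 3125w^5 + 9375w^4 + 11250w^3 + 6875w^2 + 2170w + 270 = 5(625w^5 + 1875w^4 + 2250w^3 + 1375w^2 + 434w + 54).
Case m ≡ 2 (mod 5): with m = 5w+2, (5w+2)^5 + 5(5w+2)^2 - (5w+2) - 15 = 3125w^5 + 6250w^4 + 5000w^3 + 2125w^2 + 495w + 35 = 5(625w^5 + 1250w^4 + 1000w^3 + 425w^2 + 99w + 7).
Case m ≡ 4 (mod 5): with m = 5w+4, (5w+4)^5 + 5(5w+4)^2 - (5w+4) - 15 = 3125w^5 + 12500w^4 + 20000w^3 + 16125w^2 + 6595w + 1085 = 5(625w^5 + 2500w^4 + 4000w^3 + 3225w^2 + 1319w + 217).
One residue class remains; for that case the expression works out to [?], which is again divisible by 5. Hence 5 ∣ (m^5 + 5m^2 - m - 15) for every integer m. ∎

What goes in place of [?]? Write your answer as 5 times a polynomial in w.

Only m ≡ 1 (mod 5) is unaccounted for. Put m = 5w+1:
(5w+1)^5 + 5(5w+1)^2 - (5w+1) - 15 expands to 3125w^5 + 3125w^4 + 1250w^3 + 375w^2 + 70w - 10,
and factoring out 5 leaves 5(625w^5 + 625w^4 + 250w^3 + 75w^2 + 14w - 2).

5(625w^5 + 625w^4 + 250w^3 + 75w^2 + 14w - 2)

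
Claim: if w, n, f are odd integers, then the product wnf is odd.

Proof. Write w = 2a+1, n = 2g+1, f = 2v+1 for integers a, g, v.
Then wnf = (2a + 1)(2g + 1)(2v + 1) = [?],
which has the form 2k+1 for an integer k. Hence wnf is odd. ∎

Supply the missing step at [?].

2(4agv + 2ag + 2av + a + 2gv + g + v) + 1

(2a + 1)(2g + 1)(2v + 1) = 8agv + 4ag + 4av + 2a + 4gv + 2g + 2v + 1
= 2(4agv + 2ag + 2av + a + 2gv + g + v) + 1.
Since 4agv + 2ag + 2av + a + 2gv + g + v is an integer, the product is of the form 2k+1 for an integer k.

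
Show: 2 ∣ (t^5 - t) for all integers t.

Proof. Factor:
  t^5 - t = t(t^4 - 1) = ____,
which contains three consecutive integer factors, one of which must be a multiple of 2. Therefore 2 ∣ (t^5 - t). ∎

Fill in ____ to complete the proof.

(t - 1)t(t + 1)(t^2 + 1)

t^4 - 1 = (t^2 - 1)(t^2 + 1), and t^2 - 1 = (t-1)(t+1).
So t(t^4 - 1) = (t - 1)t(t + 1)(t^2 + 1).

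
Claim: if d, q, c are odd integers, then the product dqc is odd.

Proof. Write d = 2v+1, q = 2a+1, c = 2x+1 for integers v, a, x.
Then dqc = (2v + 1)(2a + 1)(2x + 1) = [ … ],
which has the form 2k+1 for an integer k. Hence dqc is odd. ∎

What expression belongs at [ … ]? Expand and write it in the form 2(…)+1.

(2v + 1)(2a + 1)(2x + 1) = 8avx + 4av + 4ax + 2a + 4vx + 2v + 2x + 1
= 2(4avx + 2av + 2ax + a + 2vx + v + x) + 1.
Since 4avx + 2av + 2ax + a + 2vx + v + x is an integer, the product is of the form 2k+1 for an integer k.

2(4avx + 2av + 2ax + a + 2vx + v + x) + 1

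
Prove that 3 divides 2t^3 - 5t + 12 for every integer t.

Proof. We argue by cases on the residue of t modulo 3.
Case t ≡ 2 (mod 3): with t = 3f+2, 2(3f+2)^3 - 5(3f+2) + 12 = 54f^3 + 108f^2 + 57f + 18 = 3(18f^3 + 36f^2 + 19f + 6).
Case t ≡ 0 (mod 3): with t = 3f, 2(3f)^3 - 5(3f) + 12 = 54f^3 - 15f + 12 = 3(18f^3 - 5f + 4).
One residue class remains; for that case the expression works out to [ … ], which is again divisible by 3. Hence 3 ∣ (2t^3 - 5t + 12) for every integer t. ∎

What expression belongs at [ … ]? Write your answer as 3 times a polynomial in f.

Only t ≡ 1 (mod 3) is unaccounted for. Put t = 3f+1:
2(3f+1)^3 - 5(3f+1) + 12 expands to 54f^3 + 54f^2 + 3f + 9,
and factoring out 3 leaves 3(18f^3 + 18f^2 + f + 3).

3(18f^3 + 18f^2 + f + 3)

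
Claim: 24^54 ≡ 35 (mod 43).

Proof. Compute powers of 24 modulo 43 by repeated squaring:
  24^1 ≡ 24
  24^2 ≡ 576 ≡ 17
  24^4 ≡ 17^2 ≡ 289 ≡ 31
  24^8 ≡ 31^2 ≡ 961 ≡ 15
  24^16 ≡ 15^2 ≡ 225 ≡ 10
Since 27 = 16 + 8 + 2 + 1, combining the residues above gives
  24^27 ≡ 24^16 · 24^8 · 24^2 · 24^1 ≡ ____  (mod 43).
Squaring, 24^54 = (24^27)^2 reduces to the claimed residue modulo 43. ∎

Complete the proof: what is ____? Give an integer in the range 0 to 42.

11

24^16 · 24^8 · 24^2 · 24^1 ≡ 10 · 15 · 17 · 24 = 61200.
61200 mod 43 = 11, so 24^27 ≡ 11 (mod 43).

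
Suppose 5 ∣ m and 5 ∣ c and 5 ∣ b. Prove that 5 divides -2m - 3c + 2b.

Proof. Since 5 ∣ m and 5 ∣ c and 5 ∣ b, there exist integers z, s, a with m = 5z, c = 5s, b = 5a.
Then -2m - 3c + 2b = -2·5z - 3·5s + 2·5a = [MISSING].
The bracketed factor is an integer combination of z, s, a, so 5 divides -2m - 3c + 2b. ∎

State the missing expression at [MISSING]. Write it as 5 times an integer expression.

Each term has a factor of 5: -2·5z - 3·5s + 2·5a = 5·(2a - 3s - 2z).
Since 2a - 3s - 2z is an integer, 5 ∣ (-2m - 3c + 2b).

5(2a - 3s - 2z)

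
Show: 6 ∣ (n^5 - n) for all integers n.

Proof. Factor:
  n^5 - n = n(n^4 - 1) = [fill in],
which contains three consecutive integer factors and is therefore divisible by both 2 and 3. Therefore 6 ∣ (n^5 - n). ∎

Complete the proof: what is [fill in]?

(n - 1)n(n + 1)(n^2 + 1)

n^4 - 1 = (n^2 - 1)(n^2 + 1), and n^2 - 1 = (n-1)(n+1).
So n(n^4 - 1) = (n - 1)n(n + 1)(n^2 + 1).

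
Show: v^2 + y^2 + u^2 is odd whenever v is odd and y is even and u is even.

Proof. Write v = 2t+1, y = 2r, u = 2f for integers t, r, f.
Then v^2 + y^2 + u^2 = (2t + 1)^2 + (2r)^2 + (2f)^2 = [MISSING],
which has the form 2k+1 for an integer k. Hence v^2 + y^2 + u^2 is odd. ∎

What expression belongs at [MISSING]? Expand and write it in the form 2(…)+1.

2(2f^2 + 2r^2 + 2t^2 + 2t) + 1

(2t + 1)^2 + (2r)^2 + (2f)^2 = 4f^2 + 4r^2 + 4t^2 + 4t + 1
= 2(2f^2 + 2r^2 + 2t^2 + 2t) + 1.
Since 2f^2 + 2r^2 + 2t^2 + 2t is an integer, the sum of squares is of the form 2k+1 for an integer k.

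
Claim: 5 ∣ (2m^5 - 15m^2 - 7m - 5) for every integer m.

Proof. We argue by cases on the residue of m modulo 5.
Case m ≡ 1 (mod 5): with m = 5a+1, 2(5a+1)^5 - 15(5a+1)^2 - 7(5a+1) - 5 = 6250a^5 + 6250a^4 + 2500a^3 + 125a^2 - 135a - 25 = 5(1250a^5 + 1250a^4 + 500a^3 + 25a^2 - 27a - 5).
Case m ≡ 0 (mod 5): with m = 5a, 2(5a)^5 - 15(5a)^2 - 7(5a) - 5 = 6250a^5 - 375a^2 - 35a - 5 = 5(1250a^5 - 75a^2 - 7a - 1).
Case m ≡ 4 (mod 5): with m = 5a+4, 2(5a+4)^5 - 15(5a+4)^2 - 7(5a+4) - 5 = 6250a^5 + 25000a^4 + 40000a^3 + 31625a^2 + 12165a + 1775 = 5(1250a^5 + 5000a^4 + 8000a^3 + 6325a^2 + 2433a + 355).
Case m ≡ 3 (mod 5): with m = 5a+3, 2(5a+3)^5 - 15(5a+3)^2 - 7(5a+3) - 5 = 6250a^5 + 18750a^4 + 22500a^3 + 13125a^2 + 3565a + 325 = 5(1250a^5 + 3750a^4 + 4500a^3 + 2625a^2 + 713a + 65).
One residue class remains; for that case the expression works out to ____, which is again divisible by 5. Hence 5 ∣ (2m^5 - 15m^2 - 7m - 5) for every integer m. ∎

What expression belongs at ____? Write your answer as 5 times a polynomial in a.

The residues treated are {1, 0, 4, 3}, so the missing case is m ≡ 2 (mod 5); write m = 5a+2.
Then 2(5a+2)^5 - 15(5a+2)^2 - 7(5a+2) - 5 = 6250a^5 + 12500a^4 + 10000a^3 + 3625a^2 + 465a - 15 = 5(1250a^5 + 2500a^4 + 2000a^3 + 725a^2 + 93a - 3).

5(1250a^5 + 2500a^4 + 2000a^3 + 725a^2 + 93a - 3)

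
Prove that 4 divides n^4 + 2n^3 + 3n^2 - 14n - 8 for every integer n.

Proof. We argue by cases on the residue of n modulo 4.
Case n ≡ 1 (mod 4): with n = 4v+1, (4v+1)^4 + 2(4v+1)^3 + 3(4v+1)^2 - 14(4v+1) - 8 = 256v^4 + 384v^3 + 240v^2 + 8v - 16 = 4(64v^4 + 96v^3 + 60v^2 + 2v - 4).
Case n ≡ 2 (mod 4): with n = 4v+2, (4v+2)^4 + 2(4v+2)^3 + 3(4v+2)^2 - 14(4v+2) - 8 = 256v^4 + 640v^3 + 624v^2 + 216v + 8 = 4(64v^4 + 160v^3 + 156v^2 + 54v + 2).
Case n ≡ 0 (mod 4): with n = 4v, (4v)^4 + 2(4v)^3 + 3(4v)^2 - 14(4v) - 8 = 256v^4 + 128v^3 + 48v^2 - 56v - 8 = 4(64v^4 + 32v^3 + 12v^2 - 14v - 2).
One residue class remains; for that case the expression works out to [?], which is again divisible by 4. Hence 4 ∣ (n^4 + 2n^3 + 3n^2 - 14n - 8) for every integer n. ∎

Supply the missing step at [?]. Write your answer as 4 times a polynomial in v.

4(64v^4 + 224v^3 + 300v^2 + 166v + 28)

Only n ≡ 3 (mod 4) is unaccounted for. Put n = 4v+3:
(4v+3)^4 + 2(4v+3)^3 + 3(4v+3)^2 - 14(4v+3) - 8 expands to 256v^4 + 896v^3 + 1200v^2 + 664v + 112,
and factoring out 4 leaves 4(64v^4 + 224v^3 + 300v^2 + 166v + 28).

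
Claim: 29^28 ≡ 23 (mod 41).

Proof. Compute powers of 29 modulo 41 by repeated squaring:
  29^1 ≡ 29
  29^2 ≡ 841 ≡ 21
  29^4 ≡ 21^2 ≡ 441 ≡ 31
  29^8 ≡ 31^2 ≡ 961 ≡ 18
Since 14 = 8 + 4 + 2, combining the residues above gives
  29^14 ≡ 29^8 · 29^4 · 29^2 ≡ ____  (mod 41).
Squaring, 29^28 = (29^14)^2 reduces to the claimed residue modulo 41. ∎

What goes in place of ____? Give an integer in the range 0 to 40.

29^8 · 29^4 · 29^2 ≡ 18 · 31 · 21 = 11718.
11718 mod 41 = 33, so 29^14 ≡ 33 (mod 41).

33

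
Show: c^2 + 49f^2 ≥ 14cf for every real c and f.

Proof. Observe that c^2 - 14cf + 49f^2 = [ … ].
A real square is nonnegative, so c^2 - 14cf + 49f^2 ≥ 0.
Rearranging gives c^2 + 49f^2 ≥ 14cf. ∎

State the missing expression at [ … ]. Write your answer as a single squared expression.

c^2 - 14cf + 49f^2 is a perfect-square trinomial: the outer terms are (c)^2 and (7f)^2, and the cross term is -2·c·7f.
So c^2 - 14cf + 49f^2 = (c - 7f)^2 ≥ 0.

(c - 7f)^2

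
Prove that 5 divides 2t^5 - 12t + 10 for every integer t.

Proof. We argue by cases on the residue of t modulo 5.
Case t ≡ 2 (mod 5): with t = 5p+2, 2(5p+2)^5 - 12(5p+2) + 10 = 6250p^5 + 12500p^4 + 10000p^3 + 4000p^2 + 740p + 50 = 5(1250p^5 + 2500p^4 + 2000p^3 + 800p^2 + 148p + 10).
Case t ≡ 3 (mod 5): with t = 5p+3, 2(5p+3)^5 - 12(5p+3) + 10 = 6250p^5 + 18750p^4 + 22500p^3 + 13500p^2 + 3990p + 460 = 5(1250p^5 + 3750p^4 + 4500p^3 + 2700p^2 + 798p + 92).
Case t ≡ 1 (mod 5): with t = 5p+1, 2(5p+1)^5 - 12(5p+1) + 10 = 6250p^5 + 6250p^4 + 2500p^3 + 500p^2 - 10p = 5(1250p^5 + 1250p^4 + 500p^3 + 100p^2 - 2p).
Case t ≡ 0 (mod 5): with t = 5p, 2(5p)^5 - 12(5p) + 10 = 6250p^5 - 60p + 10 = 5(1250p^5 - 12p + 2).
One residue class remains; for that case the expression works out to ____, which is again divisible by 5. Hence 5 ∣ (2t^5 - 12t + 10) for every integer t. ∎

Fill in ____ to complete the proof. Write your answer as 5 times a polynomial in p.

5(1250p^5 + 5000p^4 + 8000p^3 + 6400p^2 + 2548p + 402)

Only t ≡ 4 (mod 5) is unaccounted for. Put t = 5p+4:
2(5p+4)^5 - 12(5p+4) + 10 expands to 6250p^5 + 25000p^4 + 40000p^3 + 32000p^2 + 12740p + 2010,
and factoring out 5 leaves 5(1250p^5 + 5000p^4 + 8000p^3 + 6400p^2 + 2548p + 402).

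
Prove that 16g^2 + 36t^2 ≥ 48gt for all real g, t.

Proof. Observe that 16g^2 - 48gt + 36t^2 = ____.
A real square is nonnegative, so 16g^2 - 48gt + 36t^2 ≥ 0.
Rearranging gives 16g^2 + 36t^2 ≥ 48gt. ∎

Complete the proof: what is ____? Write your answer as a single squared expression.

16g^2 - 48gt + 36t^2 is a perfect-square trinomial: the outer terms are (4g)^2 and (6t)^2, and the cross term is -2·4g·6t.
So 16g^2 - 48gt + 36t^2 = (4g - 6t)^2 ≥ 0.

(4g - 6t)^2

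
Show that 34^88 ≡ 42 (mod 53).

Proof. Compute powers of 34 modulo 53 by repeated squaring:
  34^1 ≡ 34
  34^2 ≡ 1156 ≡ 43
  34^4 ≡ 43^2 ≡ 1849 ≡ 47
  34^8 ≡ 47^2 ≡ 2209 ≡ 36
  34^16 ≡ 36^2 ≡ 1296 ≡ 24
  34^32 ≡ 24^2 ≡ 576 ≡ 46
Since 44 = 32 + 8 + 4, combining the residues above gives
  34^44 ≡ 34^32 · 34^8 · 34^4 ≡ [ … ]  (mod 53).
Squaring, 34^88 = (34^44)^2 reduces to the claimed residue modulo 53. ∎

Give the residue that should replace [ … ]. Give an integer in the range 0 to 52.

28

Multiply the listed residues: 46 · 36 · 47 = 1656 → 77832.
Reducing modulo 53: 77832 = 1468·53 + 28, so 34^44 ≡ 28.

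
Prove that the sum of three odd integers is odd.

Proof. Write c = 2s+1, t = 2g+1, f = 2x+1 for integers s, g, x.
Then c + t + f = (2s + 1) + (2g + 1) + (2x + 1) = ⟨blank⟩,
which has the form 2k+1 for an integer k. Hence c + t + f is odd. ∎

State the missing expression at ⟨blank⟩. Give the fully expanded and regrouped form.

Expanding: (2s + 1) + (2g + 1) + (2x + 1) = 2g + 2s + 2x + 3.
Every term except the constant is even, so this is 2(g + s + x + 1) + 1,
and g + s + x + 1 ∈ ℤ gives the required form.

2(g + s + x + 1) + 1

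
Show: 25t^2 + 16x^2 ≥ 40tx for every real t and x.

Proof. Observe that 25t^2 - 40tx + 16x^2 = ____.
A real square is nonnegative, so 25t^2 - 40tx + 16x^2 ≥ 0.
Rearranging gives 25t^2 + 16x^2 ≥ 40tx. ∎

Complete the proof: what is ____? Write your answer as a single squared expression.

The leading and trailing coefficients are 5^2 and 4^2, and 40 = 2·5·4, so the trinomial is (5t - 4x)^2.
Hence 25t^2 - 40tx + 16x^2 ≥ 0.

(5t - 4x)^2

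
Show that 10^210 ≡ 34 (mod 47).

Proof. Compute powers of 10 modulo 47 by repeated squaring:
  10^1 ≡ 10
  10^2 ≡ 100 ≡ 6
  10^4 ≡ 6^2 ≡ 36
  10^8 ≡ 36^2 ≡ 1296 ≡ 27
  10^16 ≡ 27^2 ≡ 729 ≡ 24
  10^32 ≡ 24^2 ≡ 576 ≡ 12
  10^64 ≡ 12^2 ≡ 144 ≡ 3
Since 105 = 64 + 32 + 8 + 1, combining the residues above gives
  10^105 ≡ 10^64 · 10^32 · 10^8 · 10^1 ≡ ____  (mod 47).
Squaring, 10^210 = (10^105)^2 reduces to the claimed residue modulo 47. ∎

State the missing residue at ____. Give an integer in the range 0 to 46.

38

10^64 · 10^32 · 10^8 · 10^1 ≡ 3 · 12 · 27 · 10 = 9720.
9720 mod 47 = 38, so 10^105 ≡ 38 (mod 47).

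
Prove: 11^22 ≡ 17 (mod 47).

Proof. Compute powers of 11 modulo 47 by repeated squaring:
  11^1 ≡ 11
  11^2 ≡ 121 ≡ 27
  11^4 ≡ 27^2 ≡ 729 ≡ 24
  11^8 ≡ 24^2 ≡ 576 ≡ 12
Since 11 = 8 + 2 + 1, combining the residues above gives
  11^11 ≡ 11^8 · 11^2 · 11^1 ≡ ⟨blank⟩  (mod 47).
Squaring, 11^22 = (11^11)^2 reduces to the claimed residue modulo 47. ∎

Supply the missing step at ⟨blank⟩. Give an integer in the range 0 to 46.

Multiply the listed residues: 12 · 27 · 11 = 324 → 3564.
Reducing modulo 47: 3564 = 75·47 + 39, so 11^11 ≡ 39.

39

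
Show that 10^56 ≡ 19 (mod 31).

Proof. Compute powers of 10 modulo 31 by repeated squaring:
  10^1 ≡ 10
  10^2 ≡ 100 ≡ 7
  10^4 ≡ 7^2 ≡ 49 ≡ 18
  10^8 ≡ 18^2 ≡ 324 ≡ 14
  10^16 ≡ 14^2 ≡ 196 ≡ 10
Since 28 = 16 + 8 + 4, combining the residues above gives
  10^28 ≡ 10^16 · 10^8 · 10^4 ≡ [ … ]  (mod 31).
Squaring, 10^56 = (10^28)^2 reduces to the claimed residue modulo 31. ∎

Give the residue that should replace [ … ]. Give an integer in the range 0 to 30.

9

10^16 · 10^8 · 10^4 ≡ 10 · 14 · 18 = 2520.
2520 mod 31 = 9, so 10^28 ≡ 9 (mod 31).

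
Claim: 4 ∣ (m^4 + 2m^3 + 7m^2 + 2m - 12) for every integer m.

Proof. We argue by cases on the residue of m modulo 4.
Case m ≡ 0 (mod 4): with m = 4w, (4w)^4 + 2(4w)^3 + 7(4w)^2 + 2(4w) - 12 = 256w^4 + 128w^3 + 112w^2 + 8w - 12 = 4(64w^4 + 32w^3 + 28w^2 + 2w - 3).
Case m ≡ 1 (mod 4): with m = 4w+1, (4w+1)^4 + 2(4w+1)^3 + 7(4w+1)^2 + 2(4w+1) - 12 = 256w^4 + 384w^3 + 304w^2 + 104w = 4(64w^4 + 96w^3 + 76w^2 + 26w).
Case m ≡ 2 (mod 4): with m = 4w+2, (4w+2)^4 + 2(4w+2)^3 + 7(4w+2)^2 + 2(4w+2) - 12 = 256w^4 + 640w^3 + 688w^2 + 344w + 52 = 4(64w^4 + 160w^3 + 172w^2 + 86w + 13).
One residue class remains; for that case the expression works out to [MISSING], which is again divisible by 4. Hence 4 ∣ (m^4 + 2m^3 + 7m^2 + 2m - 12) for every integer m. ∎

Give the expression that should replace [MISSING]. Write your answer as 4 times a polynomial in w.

4(64w^4 + 224w^3 + 316w^2 + 206w + 48)

Only m ≡ 3 (mod 4) is unaccounted for. Put m = 4w+3:
(4w+3)^4 + 2(4w+3)^3 + 7(4w+3)^2 + 2(4w+3) - 12 expands to 256w^4 + 896w^3 + 1264w^2 + 824w + 192,
and factoring out 4 leaves 4(64w^4 + 224w^3 + 316w^2 + 206w + 48).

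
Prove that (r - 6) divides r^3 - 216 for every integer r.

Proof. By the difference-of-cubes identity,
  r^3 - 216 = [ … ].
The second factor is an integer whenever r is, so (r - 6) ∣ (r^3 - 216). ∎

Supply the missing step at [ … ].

a^3 - b^3 = (a - b)(a^2 + ab + b^2). With a = r, b = 6:
r^3 - 216 = (r - 6)(r^2 + 6r + 36).

(r - 6)(r^2 + 6r + 36)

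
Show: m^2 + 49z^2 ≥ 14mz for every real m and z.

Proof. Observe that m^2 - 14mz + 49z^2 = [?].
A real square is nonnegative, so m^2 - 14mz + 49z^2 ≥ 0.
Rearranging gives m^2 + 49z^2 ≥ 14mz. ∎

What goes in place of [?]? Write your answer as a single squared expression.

The leading and trailing coefficients are 1^2 and 7^2, and 14 = 2·1·7, so the trinomial is (m - 7z)^2.
Hence m^2 - 14mz + 49z^2 ≥ 0.

(m - 7z)^2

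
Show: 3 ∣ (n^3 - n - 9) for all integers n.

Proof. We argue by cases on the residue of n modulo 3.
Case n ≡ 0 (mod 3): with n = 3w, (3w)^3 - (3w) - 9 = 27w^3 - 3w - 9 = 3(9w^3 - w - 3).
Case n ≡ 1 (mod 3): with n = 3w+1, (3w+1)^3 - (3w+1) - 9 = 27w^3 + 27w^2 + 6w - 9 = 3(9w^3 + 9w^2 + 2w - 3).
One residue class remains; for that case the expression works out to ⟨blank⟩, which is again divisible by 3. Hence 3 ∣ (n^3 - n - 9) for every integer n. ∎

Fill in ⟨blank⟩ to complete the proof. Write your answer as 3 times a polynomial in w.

3(9w^3 + 18w^2 + 11w - 1)

The residues treated are {0, 1}, so the missing case is n ≡ 2 (mod 3); write n = 3w+2.
Then (3w+2)^3 - (3w+2) - 9 = 27w^3 + 54w^2 + 33w - 3 = 3(9w^3 + 18w^2 + 11w - 1).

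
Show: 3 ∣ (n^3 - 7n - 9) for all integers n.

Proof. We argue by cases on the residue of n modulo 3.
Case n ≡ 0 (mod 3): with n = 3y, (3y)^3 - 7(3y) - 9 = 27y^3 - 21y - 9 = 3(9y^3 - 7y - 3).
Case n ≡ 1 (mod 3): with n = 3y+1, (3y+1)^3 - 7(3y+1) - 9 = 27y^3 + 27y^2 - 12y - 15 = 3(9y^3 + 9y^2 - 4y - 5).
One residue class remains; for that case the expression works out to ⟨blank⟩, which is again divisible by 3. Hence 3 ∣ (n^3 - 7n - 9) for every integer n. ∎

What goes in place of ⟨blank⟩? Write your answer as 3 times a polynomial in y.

Only n ≡ 2 (mod 3) is unaccounted for. Put n = 3y+2:
(3y+2)^3 - 7(3y+2) - 9 expands to 27y^3 + 54y^2 + 15y - 15,
and factoring out 3 leaves 3(9y^3 + 18y^2 + 5y - 5).

3(9y^3 + 18y^2 + 5y - 5)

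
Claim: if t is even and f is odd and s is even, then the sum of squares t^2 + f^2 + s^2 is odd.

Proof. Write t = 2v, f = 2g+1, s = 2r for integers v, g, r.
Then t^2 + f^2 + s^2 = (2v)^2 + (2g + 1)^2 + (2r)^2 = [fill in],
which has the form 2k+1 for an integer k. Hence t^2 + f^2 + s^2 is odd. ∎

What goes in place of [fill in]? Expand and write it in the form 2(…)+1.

2(2g^2 + 2g + 2r^2 + 2v^2) + 1

(2v)^2 + (2g + 1)^2 + (2r)^2 = 4g^2 + 4g + 4r^2 + 4v^2 + 1
= 2(2g^2 + 2g + 2r^2 + 2v^2) + 1.
Since 2g^2 + 2g + 2r^2 + 2v^2 is an integer, the sum of squares is of the form 2k+1 for an integer k.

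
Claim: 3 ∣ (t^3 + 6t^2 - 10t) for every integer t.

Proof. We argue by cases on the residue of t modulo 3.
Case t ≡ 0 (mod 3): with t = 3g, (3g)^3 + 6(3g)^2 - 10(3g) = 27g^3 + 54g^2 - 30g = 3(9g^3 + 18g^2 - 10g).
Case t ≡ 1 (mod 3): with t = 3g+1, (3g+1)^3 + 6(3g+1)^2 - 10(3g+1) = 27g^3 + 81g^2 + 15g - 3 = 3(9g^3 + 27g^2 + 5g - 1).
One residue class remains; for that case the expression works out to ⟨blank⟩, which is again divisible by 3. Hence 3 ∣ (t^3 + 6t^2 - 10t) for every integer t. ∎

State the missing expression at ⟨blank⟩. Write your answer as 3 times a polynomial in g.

The residues treated are {0, 1}, so the missing case is t ≡ 2 (mod 3); write t = 3g+2.
Then (3g+2)^3 + 6(3g+2)^2 - 10(3g+2) = 27g^3 + 108g^2 + 78g + 12 = 3(9g^3 + 36g^2 + 26g + 4).

3(9g^3 + 36g^2 + 26g + 4)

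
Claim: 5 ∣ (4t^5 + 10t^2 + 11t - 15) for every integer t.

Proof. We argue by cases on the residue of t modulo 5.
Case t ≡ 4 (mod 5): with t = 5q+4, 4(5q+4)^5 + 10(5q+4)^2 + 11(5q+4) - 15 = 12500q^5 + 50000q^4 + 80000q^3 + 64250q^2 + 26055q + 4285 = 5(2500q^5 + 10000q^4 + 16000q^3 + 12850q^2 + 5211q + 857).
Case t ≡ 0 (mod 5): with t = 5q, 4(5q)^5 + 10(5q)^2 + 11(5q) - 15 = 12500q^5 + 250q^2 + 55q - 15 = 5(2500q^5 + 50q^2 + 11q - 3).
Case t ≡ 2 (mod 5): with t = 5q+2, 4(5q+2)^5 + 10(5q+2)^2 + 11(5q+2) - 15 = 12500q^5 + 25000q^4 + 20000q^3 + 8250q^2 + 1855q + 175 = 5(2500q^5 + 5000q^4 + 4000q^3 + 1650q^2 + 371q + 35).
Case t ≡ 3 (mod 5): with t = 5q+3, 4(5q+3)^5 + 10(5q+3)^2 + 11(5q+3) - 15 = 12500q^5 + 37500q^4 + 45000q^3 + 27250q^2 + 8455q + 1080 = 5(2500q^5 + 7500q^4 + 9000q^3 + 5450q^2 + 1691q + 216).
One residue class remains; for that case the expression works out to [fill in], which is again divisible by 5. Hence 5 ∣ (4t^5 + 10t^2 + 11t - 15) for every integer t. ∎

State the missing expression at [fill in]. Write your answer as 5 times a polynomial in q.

5(2500q^5 + 2500q^4 + 1000q^3 + 250q^2 + 51q + 2)

The residues treated are {4, 0, 2, 3}, so the missing case is t ≡ 1 (mod 5); write t = 5q+1.
Then 4(5q+1)^5 + 10(5q+1)^2 + 11(5q+1) - 15 = 12500q^5 + 12500q^4 + 5000q^3 + 1250q^2 + 255q + 10 = 5(2500q^5 + 2500q^4 + 1000q^3 + 250q^2 + 51q + 2).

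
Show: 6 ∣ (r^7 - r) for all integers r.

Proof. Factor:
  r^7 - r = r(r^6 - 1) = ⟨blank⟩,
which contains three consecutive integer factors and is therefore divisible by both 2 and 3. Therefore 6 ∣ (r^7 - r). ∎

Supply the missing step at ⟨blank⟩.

(r - 1)r(r + 1)(r^4 + r^2 + 1)

r^6 - 1 = (r^2 - 1)(r^4 + r^2 + 1), and r^2 - 1 = (r-1)(r+1).
So r(r^6 - 1) = (r - 1)r(r + 1)(r^4 + r^2 + 1).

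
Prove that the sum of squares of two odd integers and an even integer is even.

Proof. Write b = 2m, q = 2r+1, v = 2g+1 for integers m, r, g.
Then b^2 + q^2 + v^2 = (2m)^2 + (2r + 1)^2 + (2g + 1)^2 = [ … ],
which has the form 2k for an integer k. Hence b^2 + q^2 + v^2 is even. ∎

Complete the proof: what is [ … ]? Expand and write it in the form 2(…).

(2m)^2 + (2r + 1)^2 + (2g + 1)^2 = 4g^2 + 4g + 4m^2 + 4r^2 + 4r + 2
= 2(2g^2 + 2g + 2m^2 + 2r^2 + 2r + 1).
Since 2g^2 + 2g + 2m^2 + 2r^2 + 2r + 1 is an integer, the sum of squares is of the form 2k for an integer k.

2(2g^2 + 2g + 2m^2 + 2r^2 + 2r + 1)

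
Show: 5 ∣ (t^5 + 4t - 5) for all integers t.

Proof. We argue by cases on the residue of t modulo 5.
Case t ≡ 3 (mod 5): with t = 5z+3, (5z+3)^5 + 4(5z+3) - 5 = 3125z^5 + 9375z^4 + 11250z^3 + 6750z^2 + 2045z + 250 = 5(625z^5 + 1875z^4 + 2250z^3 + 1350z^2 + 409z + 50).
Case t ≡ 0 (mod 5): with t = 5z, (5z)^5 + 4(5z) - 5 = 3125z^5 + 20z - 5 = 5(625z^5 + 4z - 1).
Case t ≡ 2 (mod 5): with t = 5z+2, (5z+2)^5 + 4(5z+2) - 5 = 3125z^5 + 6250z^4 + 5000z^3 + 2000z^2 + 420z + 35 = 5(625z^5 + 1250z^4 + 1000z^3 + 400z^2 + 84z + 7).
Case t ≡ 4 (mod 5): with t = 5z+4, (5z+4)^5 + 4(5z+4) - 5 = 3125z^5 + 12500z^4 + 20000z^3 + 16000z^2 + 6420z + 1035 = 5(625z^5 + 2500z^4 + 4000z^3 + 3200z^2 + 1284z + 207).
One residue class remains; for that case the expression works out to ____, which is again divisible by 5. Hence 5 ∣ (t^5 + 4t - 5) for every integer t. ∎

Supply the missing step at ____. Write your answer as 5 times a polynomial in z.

The residues treated are {3, 0, 2, 4}, so the missing case is t ≡ 1 (mod 5); write t = 5z+1.
Then (5z+1)^5 + 4(5z+1) - 5 = 3125z^5 + 3125z^4 + 1250z^3 + 250z^2 + 45z = 5(625z^5 + 625z^4 + 250z^3 + 50z^2 + 9z).

5(625z^5 + 625z^4 + 250z^3 + 50z^2 + 9z)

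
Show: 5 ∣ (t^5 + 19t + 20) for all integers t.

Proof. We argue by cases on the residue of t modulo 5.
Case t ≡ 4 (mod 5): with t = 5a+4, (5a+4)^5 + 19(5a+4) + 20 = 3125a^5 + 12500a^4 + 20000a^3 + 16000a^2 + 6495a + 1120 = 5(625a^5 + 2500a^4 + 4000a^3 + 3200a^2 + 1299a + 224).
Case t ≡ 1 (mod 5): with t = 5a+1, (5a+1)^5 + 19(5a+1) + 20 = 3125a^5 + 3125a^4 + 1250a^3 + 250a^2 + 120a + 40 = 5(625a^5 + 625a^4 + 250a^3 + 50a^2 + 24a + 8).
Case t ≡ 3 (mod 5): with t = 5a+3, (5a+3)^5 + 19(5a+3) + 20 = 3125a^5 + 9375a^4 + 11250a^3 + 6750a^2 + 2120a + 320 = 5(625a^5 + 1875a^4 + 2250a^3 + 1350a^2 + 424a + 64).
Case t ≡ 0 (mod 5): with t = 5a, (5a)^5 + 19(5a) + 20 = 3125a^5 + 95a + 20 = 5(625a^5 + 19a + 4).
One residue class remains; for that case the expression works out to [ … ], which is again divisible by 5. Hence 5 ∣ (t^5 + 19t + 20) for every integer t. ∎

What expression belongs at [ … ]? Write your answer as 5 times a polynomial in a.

5(625a^5 + 1250a^4 + 1000a^3 + 400a^2 + 99a + 18)

The residues treated are {4, 1, 3, 0}, so the missing case is t ≡ 2 (mod 5); write t = 5a+2.
Then (5a+2)^5 + 19(5a+2) + 20 = 3125a^5 + 6250a^4 + 5000a^3 + 2000a^2 + 495a + 90 = 5(625a^5 + 1250a^4 + 1000a^3 + 400a^2 + 99a + 18).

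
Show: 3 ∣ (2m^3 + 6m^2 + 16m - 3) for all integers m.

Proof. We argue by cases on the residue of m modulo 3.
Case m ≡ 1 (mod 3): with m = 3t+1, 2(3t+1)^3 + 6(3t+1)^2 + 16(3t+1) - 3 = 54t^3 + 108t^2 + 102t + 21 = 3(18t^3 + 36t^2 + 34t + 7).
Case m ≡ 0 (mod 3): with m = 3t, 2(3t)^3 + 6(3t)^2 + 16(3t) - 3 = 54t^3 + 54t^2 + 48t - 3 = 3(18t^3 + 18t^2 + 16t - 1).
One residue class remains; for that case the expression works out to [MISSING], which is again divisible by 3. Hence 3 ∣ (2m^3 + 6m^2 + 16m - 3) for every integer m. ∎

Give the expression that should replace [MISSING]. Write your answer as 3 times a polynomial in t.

Only m ≡ 2 (mod 3) is unaccounted for. Put m = 3t+2:
2(3t+2)^3 + 6(3t+2)^2 + 16(3t+2) - 3 expands to 54t^3 + 162t^2 + 192t + 69,
and factoring out 3 leaves 3(18t^3 + 54t^2 + 64t + 23).

3(18t^3 + 54t^2 + 64t + 23)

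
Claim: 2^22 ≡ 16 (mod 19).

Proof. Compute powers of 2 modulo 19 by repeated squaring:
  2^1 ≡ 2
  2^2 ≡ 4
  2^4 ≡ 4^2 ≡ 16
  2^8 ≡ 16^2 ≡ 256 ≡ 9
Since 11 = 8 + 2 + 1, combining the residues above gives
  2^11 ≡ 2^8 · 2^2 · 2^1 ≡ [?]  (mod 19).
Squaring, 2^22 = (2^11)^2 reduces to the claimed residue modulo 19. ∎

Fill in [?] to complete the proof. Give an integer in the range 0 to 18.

15

2^8 · 2^2 · 2^1 ≡ 9 · 4 · 2 = 72.
72 mod 19 = 15, so 2^11 ≡ 15 (mod 19).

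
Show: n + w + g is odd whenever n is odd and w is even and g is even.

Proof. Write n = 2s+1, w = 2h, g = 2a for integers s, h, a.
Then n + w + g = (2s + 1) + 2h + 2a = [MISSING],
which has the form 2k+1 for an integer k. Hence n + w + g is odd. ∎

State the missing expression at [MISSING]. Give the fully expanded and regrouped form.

2(a + h + s) + 1

Expanding: (2s + 1) + 2h + 2a = 2a + 2h + 2s + 1.
Every term except the constant is even, so this is 2(a + h + s) + 1,
and a + h + s ∈ ℤ gives the required form.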